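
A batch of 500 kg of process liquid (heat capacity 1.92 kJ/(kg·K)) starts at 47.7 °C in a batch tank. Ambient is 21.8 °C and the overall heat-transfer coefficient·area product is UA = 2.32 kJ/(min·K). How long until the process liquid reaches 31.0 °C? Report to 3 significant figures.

M c_p dT/dt = −UA(T − T_amb).
τ = M c_p/UA = 413.79 min; T_ss = T_amb = 21.800 °C.
T(t) = T_ss + (T₀ − T_ss)e^(−t/τ); set T = 31.0:
t = −τ ln[(T − T_ss)/(T₀ − T_ss)] = −413.79 · ln(0.35521) = 428.29 min.

428 min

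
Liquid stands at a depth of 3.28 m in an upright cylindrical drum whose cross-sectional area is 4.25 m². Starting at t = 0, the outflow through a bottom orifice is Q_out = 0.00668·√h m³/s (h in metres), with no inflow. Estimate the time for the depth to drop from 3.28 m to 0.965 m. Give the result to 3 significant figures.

1050 s

Unsteady balance on liquid volume: A dh/dt = −0.00668 √h.
Separate and integrate: 2(√h − √h₀) = −(0.00668/A) t.
t = 2A(√h₀ − √h)/0.00668 = 2·4.25·(√3.28 − √0.965)/0.00668
  = 8.5000 × (1.8111 − 0.98234) / 0.00668 = 1054.5 s.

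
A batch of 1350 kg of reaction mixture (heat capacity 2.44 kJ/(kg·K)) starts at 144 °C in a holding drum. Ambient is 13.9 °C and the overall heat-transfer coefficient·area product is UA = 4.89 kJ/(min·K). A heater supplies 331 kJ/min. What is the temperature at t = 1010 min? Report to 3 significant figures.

M c_p dT/dt = −UA(T − T_amb) + Q̇.
dT/dt = (T_ss − T)/τ with T_ss = T_amb + Q̇/UA = 13.9 + 331/4.89 = 81.589 °C, τ = M c_p/UA = 1350·2.44/4.89 = 673.62 min.
This is linear first-order; T(t) = T_ss + (T₀ − T_ss) e^(−t/τ).
T(1010) = 81.589 + (62.411)·0.22327 = 95.524 °C.

95.5 °C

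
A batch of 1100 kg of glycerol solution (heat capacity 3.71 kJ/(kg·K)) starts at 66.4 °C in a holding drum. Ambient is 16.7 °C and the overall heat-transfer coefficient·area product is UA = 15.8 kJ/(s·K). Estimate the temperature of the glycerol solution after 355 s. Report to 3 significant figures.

Energy balance: M c_p dT/dt = −UA(T − T_amb).
dT/dt = (T_ss − T)/τ with T_ss = T_amb = 16.700 °C, τ = M c_p/UA = 1100·3.71/15.8 = 258.29 s.
This is linear first-order; T(t) = T_ss + (T₀ − T_ss) e^(−t/τ).
T(355) = 16.700 + (49.700)·0.25299 = 29.273 °C.

29.3 °C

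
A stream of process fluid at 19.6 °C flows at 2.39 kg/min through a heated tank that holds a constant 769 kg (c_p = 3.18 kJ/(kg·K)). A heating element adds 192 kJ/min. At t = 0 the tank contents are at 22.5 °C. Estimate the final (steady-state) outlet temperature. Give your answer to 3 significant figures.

M c_p dT/dt = ṁ c_p (T_in − T) + Q̇.
At steady state dT/dt = 0 ⇒ T_ss = T_in + Q̇/(ṁ c_p) = 19.6 + 192/(2.39·3.18) = 44.862 °C.

44.9 °C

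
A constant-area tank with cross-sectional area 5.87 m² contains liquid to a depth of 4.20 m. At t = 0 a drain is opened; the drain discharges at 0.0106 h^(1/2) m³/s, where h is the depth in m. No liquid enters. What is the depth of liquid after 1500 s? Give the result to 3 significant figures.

A dh/dt = −Q_out = −0.0106 √h.
Separate and integrate: 2(√h − √h₀) = −(0.0106/A) t.
√h = √4.20 − 0.0106·1500/(2·5.87) = 2.0494 − 1.3543 = 0.69505.
h = 0.69505² = 0.48309 m.

0.483 m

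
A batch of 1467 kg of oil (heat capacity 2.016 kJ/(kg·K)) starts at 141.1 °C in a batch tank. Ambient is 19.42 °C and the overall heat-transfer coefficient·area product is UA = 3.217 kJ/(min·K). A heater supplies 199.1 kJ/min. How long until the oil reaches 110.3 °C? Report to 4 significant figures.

665.5 min

Lumped-capacitance energy balance: M c_p dT/dt = UA(T_amb − T) + Q̇.
τ = M c_p/UA = 919.326 min; T_ss = T_amb + Q̇/UA = 19.42 + 199.1/3.217 = 81.3100 °C.
T(t) = T_ss + (T₀ − T_ss)e^(−t/τ); set T = 110.3:
t = −τ ln[(T − T_ss)/(T₀ − T_ss)] = −919.326 · ln(0.484864) = 665.488 min.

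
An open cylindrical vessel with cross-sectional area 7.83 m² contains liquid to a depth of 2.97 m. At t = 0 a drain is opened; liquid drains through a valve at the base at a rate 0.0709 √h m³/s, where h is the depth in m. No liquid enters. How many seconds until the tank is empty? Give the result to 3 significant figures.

Mass balance (ρ constant): A dh/dt = −0.0709 √h.
Separate and integrate: 2(√h − √h₀) = −(0.0709/A) t.
Set h = 0: 2√h₀ = (0.0709/A) t_empty ⇒ t_empty = 2A√h₀/0.0709.
t_empty = 2·7.83·√2.97/0.0709 = 15.660·1.7234/0.0709 = 380.65 s.

381 s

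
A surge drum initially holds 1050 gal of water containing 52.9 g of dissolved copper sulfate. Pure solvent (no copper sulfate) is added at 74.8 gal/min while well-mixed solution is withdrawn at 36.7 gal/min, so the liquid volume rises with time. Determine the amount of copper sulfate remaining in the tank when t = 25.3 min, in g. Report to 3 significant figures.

Let m(t) be the amount of copper sulfate. Volume: V(t) = V₀ + (Q_in − Q_out) t = 1050 + 38.100 t; V(25.3) = 2013.9 gal.
Species balance (pure solvent in): dm/dt = −Q_out · m/V(t).
dm/m = −Q_out dt/(V₀ + 38.100 t); integrating gives ln(m/m₀) = −(Q_out/(Q_in−Q_out)) ln(V/V₀).
m = m₀ (V₀/V)^(Q_out/(Q_in−Q_out)) = 52.9 × (1050/2013.9)^(0.96325) = 28.248 g.

28.2 g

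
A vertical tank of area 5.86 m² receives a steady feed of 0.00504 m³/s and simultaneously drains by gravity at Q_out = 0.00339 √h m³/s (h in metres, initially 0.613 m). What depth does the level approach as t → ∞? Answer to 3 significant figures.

2.21 m

A dh/dt = Q_in − 0.00339 √h. Steady state requires inflow = outflow:
Q_in = 0.00339 √h_ss ⇒ √h_ss = 0.00504/0.00339 = 1.4867.
h_ss = 1.4867² = 2.2104 m. (Since h₀ = 0.613 m < h_ss, the level will rise toward this value.)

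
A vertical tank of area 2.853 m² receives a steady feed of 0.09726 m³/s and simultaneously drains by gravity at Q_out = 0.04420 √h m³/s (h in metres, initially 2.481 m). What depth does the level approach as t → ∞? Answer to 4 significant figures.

Mass balance (ρ constant): A dh/dt = Q_in − 0.04420 √h. At steady state dh/dt = 0:
Q_in = 0.04420 √h_ss ⇒ √h_ss = 0.09726/0.04420 = 2.20045.
h_ss = 2.20045² = 4.84199 m. (Since h₀ = 2.481 m < h_ss, the level will rise toward this value.)

4.842 m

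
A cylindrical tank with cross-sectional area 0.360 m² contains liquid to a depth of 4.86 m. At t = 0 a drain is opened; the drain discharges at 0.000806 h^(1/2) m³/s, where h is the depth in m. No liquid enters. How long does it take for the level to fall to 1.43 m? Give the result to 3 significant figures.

901 s

A dh/dt = −Q_out = −0.000806 √h.
Separate and integrate: 2(√h − √h₀) = −(0.000806/A) t.
t = 2A(√h₀ − √h)/0.000806 = 2·0.360·(√4.86 − √1.43)/0.000806
  = 0.72000 × (2.2045 − 1.1958) / 0.000806 = 901.09 s.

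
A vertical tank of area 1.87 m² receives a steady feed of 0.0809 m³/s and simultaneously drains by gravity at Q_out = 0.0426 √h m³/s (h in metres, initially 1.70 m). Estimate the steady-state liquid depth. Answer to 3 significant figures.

3.61 m

Level balance: A dh/dt = 0.0809 − 0.0426 √h. Setting dh/dt = 0:
Q_in = 0.0426 √h_ss ⇒ √h_ss = 0.0809/0.0426 = 1.8991.
h_ss = 1.8991² = 3.6064 m. (Since h₀ = 1.70 m < h_ss, the level will rise toward this value.)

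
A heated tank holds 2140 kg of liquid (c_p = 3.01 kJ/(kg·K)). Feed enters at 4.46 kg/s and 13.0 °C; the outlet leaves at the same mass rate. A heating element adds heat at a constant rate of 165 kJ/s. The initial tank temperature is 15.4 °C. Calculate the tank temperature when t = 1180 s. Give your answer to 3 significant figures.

24.4 °C

M c_p dT/dt = ṁ c_p (T_in − T) + Q̇.
Rearrange: dT/dt = (T_ss − T)/τ with τ = M/ṁ = 479.82 s and T_ss = T_in + Q̇/(ṁ c_p) = 25.291 °C.
T approaches T_ss exponentially: T(t) = T_ss + (T₀ − T_ss) e^(−t/τ).
T(1180) = 25.291 + (-9.8909)·e^(−1180/479.82) = 25.291 + (-9.8909)·0.085499 = 24.445 °C.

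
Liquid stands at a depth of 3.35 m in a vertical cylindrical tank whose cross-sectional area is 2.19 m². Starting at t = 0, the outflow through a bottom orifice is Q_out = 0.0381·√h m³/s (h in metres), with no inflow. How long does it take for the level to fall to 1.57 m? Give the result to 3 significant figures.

66.4 s

Unsteady balance on liquid volume: A dh/dt = −0.0381 √h.
∫ h^(−1/2) dh = −(0.0381/A) ∫ dt, giving 2√h = 2√h₀ − (0.0381/A) t.
t = 2A(√h₀ − √h)/0.0381 = 2·2.19·(√3.35 − √1.57)/0.0381
  = 4.3800 × (1.8303 − 1.2530) / 0.0381 = 66.367 s.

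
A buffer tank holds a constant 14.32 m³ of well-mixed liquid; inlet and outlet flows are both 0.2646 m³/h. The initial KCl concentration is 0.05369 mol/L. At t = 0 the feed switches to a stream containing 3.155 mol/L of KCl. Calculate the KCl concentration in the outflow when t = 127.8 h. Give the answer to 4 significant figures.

Mass balance on the solute (V constant): V dC/dt = Q(C_in − C).
Rewrite as dC/dt + C/τ = C_in/τ, τ = V/Q = 54.1194 h.
Solution: C(t) = C_in + (C₀ − C_in) e^(−t/τ).
C(127.8) = 3.155 + (0.05369 − 3.155)·e^(−127.8/54.1194) = 3.155 + (-3.10131)·0.0942840 = 2.86260 mol/L.

2.863 mol/L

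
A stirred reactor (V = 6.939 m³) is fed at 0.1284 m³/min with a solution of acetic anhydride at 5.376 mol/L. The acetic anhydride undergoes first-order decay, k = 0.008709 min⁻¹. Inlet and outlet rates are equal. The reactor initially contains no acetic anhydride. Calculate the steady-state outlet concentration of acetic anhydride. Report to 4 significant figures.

3.656 mol/L

V dC/dt = Q(C_in − C) − k V C.
At steady state: 0 = Q C_in − (Q + kV) C_ss, so C_ss = Q C_in/(Q + kV).
C_ss = 0.1284·5.376/(0.1284 + 0.008709·6.939) = 0.690278/0.188832 = 3.65552 mol/L.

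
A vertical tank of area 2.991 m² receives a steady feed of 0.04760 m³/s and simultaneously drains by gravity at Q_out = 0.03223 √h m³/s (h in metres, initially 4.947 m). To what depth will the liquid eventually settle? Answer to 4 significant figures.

2.181 m

A dh/dt = Q_in − 0.03223 √h. Steady state requires inflow = outflow:
Q_in = 0.03223 √h_ss ⇒ √h_ss = 0.04760/0.03223 = 1.47688.
h_ss = 1.47688² = 2.18119 m. (Since h₀ = 4.947 m > h_ss, the level will fall toward this value.)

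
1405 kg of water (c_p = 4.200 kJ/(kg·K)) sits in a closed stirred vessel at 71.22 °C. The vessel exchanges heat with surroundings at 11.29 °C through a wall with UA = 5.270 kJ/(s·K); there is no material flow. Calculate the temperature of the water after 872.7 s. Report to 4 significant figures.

38.78 °C

Heat balance on the well-mixed liquid: M c_p dT/dt = −UA(T − T_amb).
dT/dt = (T_ss − T)/τ with T_ss = T_amb = 11.2900 °C, τ = M c_p/UA = 1405·4.200/5.270 = 1119.73 s.
This is linear first-order; T(t) = T_ss + (T₀ − T_ss) e^(−t/τ).
T(872.7) = 11.2900 + (59.9300)·0.458690 = 38.7793 °C.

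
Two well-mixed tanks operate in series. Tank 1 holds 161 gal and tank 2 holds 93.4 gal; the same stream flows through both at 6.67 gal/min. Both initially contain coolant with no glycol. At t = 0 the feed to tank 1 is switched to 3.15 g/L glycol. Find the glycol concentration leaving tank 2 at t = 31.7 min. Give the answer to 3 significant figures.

Species balance on tank i: dCᵢ/dt = (Cᵢ₋₁ − Cᵢ)/τᵢ with τᵢ = Vᵢ/Q.
τ₁ = 161/6.67 = 24.138 min; τ₂ = 93.4/6.67 = 14.003 min.
Solving the cascade with C₁(0)=C₂(0)=0 gives C₂(t) = C_in[1 − (τ₁ e^(−t/τ₁) − τ₂ e^(−t/τ₂))/(τ₁ − τ₂)].
At t = 31.7: e^(−t/τ₁) = 0.26893, e^(−t/τ₂) = 0.10395.
C₂ = 3.15·[1 − (24.138·0.26893 − 14.003·0.10395)/(10.135)] = 3.15·0.50312 = 1.5848 g/L.

1.58 g/L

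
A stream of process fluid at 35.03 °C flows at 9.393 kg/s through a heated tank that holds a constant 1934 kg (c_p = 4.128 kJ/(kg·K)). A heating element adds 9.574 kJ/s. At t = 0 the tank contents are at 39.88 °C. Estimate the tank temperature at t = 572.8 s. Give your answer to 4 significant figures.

35.56 °C

M c_p dT/dt = ṁ c_p (T_in − T) + Q̇.
Rearrange: dT/dt = (T_ss − T)/τ with τ = M/ṁ = 205.898 s and T_ss = T_in + Q̇/(ṁ c_p) = 35.2769 °C.
Integrating: T(t) = T_ss + (T₀ − T_ss) e^(−t/τ).
T(572.8) = 35.2769 + (4.60308)·e^(−572.8/205.898) = 35.2769 + (4.60308)·0.0619170 = 35.5619 °C.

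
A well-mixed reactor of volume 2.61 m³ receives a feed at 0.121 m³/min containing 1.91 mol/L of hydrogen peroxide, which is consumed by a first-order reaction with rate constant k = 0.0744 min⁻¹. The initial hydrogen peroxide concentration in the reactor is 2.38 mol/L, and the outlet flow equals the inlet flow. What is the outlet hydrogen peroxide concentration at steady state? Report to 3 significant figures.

Accumulation = in − out − consumed: V dC/dt = Q C_in − Q C − k V C.
At steady state: 0 = Q C_in − (Q + kV) C_ss, so C_ss = Q C_in/(Q + kV).
C_ss = 0.121·1.91/(0.121 + 0.0744·2.61) = 0.23111/0.31518 = 0.73325 mol/L.

0.733 mol/L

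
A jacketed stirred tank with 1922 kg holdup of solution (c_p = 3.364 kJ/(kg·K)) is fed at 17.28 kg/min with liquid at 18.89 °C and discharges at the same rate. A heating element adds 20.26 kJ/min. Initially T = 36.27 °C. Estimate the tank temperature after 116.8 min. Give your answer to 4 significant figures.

M c_p dT/dt = ṁ c_p (T_in − T) + Q̇.
Rearrange: dT/dt = (T_ss − T)/τ with τ = M/ṁ = 111.227 min and T_ss = T_in + Q̇/(ṁ c_p) = 19.2385 °C.
Solution: T(t) = T_ss + (T₀ − T_ss) e^(−t/τ).
T(116.8) = 19.2385 + (17.0315)·e^(−116.8/111.227) = 19.2385 + (17.0315)·0.349901 = 25.1979 °C.

25.20 °C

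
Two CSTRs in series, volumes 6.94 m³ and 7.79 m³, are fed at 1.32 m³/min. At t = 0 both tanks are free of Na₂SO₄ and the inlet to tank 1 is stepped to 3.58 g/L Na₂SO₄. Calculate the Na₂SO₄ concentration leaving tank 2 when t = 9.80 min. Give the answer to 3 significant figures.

Species balance on tank i: dCᵢ/dt = (Cᵢ₋₁ − Cᵢ)/τᵢ with τᵢ = Vᵢ/Q.
τ₁ = 6.94/1.32 = 5.2576 min; τ₂ = 7.79/1.32 = 5.9015 min.
Tank 1: C₁ = C_in(1 − e^(−t/τ₁)). Tank 2 (τ₁ ≠ τ₂): C₂ = C_in[1 − (τ₁ e^(−t/τ₁) − τ₂ e^(−t/τ₂))/(τ₁ − τ₂)].
At t = 9.80: e^(−t/τ₁) = 0.15505, e^(−t/τ₂) = 0.19003.
C₂ = 3.58·[1 − (5.2576·0.15505 − 5.9015·0.19003)/(-0.64394)] = 3.58·0.52444 = 1.8775 g/L.

1.88 g/L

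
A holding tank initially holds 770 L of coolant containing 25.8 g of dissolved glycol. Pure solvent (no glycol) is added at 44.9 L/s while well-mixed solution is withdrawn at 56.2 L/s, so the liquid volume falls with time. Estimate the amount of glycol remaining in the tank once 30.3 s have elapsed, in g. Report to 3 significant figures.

Let m(t) be the amount of glycol. Volume: V(t) = V₀ + (Q_in − Q_out) t = 770 − 11.300 t; V(30.3) = 427.61 L.
No glycol enters, so dm/dt = −Q_out · (m/V).
dm/m = −Q_out dt/(V₀ − 11.300 t); integrating gives ln(m/m₀) = −(Q_out/(Q_in−Q_out)) ln(V/V₀).
m = m₀ (V₀/V)^(Q_out/(Q_in−Q_out)) = 25.8 × (770/427.61)^(-4.9735) = 1.3842 g.

1.38 g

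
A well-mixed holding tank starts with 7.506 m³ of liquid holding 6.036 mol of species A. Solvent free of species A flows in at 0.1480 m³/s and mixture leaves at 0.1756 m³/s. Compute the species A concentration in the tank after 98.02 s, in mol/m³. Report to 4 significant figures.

0.07319 mol/m³

Let m(t) be the amount of species A. Volume: V(t) = V₀ + (Q_in − Q_out) t = 7.506 − 0.0276000 t; V(98.02) = 4.80065 m³.
Species balance (pure solvent in): dm/dt = −Q_out · m/V(t).
Separate: dm/m = −Q_out dt/V(t) ⇒ ln(m/m₀) = −(Q_out/(Q_in−Q_out)) ln(V/V₀).
m = m₀ (V₀/V)^(Q_out/(Q_in−Q_out)) = 6.036 × (7.506/4.80065)^(-6.36232) = 0.351373 mol.
C = m/V = 0.351373/4.80065 = 0.0731927 mol/m³.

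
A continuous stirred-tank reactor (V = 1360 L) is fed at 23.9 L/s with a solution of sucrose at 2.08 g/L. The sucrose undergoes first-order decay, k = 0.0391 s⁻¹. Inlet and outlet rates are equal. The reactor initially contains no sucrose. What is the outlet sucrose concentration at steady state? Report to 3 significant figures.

0.645 g/L

Species balance: V dC/dt = Q C_in − Q C − k V C.
Steady state (dC/dt = 0): C_ss = Q C_in/(Q + kV) = C_in/(1 + kV/Q).
C_ss = 23.9·2.08/(23.9 + 0.0391·1360) = 49.712/77.076 = 0.64497 g/L.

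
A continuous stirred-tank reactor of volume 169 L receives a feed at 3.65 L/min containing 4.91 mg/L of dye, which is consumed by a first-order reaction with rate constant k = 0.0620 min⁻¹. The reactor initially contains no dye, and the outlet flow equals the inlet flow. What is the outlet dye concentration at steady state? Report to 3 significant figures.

1.27 mg/L

Accumulation = in − out − consumed: V dC/dt = Q C_in − Q C − k V C.
At steady state: 0 = Q C_in − (Q + kV) C_ss, so C_ss = Q C_in/(Q + kV).
C_ss = 3.65·4.91/(3.65 + 0.0620·169) = 17.922/14.128 = 1.2685 mg/L.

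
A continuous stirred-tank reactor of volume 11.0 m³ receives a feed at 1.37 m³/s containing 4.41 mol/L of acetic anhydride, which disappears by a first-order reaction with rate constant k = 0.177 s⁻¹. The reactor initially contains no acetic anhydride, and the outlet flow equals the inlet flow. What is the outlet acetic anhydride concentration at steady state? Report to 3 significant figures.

Accumulation = in − out − consumed: V dC/dt = Q C_in − Q C − k V C.
Steady state (dC/dt = 0): C_ss = Q C_in/(Q + kV) = C_in/(1 + kV/Q).
C_ss = 1.37·4.41/(1.37 + 0.177·11.0) = 6.0417/3.3170 = 1.8214 mol/L.

1.82 mol/L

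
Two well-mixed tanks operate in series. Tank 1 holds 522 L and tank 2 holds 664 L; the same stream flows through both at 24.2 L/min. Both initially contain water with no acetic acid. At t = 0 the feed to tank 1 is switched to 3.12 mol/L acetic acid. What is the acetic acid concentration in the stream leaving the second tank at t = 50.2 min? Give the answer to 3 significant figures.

Each tank obeys Vᵢ dCᵢ/dt = Q(Cᵢ₋₁ − Cᵢ), so τᵢ = Vᵢ/Q.
τ₁ = 522/24.2 = 21.570 min; τ₂ = 664/24.2 = 27.438 min.
Tank 1: C₁ = C_in(1 − e^(−t/τ₁)). Tank 2 (τ₁ ≠ τ₂): C₂ = C_in[1 − (τ₁ e^(−t/τ₁) − τ₂ e^(−t/τ₂))/(τ₁ − τ₂)].
At t = 50.2: e^(−t/τ₁) = 0.097561, e^(−t/τ₂) = 0.16048.
C₂ = 3.12·[1 − (21.570·0.097561 − 27.438·0.16048)/(-5.8678)] = 3.12·0.60822 = 1.8976 mol/L.

1.90 mol/L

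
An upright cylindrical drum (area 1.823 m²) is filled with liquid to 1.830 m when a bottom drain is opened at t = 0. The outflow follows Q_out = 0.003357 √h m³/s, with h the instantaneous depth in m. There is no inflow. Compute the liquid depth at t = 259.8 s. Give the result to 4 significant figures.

1.240 m

With no inflow, A dh/dt = −0.003357 √h.
This is separable: 2 d(√h)/dt = −0.003357/A, so √h = √h₀ − (0.003357/(2A)) t.
√h = √1.830 − 0.003357·259.8/(2·1.823) = 1.35277 − 0.239207 = 1.11357.
h = 1.11357² = 1.24003 m.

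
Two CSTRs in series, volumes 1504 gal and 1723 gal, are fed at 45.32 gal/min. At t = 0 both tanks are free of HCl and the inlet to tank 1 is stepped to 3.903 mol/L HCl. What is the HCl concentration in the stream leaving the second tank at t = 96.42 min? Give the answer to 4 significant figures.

2.939 mol/L

Time constants: τᵢ = Vᵢ/Q for each well-mixed tank.
τ₁ = 1504/45.32 = 33.1862 min; τ₂ = 1723/45.32 = 38.0185 min.
Tank 1: C₁ = C_in(1 − e^(−t/τ₁)). Tank 2 (τ₁ ≠ τ₂): C₂ = C_in[1 − (τ₁ e^(−t/τ₁) − τ₂ e^(−t/τ₂))/(τ₁ − τ₂)].
At t = 96.42: e^(−t/τ₁) = 0.0547257, e^(−t/τ₂) = 0.0791721.
C₂ = 3.903·[1 − (33.1862·0.0547257 − 38.0185·0.0791721)/(-4.83230)] = 3.903·0.752940 = 2.93873 mol/L.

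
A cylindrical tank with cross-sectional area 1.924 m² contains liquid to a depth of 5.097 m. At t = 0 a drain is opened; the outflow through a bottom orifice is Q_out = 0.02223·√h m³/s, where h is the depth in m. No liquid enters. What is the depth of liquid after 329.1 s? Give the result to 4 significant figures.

With no inflow, A dh/dt = −0.02223 √h.
This is separable: 2 d(√h)/dt = −0.02223/A, so √h = √h₀ − (0.02223/(2A)) t.
√h = √5.097 − 0.02223·329.1/(2·1.924) = 2.25765 − 1.90122 = 0.356434.
h = 0.356434² = 0.127045 m.

0.1270 m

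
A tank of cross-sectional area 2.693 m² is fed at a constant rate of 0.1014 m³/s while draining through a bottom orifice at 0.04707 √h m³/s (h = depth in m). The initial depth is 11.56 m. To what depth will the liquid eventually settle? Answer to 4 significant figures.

A dh/dt = Q_in − 0.04707 √h. Steady state requires inflow = outflow:
Q_in = 0.04707 √h_ss ⇒ √h_ss = 0.1014/0.04707 = 2.15424.
h_ss = 2.15424² = 4.64074 m. (Since h₀ = 11.56 m > h_ss, the level will fall toward this value.)

4.641 m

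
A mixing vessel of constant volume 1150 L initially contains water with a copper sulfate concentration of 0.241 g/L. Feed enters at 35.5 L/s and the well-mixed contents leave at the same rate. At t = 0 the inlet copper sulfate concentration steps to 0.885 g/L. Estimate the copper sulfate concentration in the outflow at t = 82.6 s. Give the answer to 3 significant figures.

Species balance on the tank: V dC/dt = Q(C_in − C).
Time constant τ = V/Q = 1150/35.5 = 32.394 s.
Integrating: C(t) = C_in + (C₀ − C_in) e^(−t/τ).
C(82.6) = 0.885 + (0.241 − 0.885)·e^(−82.6/32.394) = 0.885 + (-0.64400)·0.078095 = 0.83471 g/L.

0.835 g/L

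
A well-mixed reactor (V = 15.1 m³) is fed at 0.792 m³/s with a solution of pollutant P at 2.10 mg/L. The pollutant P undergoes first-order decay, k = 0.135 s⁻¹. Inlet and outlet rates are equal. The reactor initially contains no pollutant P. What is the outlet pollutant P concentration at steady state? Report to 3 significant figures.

Species balance: V dC/dt = Q C_in − Q C − k V C.
Steady state (dC/dt = 0): C_ss = Q C_in/(Q + kV) = C_in/(1 + kV/Q).
C_ss = 0.792·2.10/(0.792 + 0.135·15.1) = 1.6632/2.8305 = 0.58760 mg/L.

0.588 mg/L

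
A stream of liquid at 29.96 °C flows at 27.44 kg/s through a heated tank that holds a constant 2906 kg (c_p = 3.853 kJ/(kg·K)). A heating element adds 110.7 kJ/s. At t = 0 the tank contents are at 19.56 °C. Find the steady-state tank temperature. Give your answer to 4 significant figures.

M c_p dT/dt = ṁ c_p (T_in − T) + Q̇.
At steady state dT/dt = 0 ⇒ T_ss = T_in + Q̇/(ṁ c_p) = 29.96 + 110.7/(27.44·3.853) = 31.0070 °C.

31.01 °C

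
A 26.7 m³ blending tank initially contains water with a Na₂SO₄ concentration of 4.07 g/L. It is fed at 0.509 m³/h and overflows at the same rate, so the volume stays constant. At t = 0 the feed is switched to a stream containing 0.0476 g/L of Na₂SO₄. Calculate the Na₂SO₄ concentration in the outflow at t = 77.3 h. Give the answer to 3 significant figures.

Mass balance on the solute (V constant): V dC/dt = Q(C_in − C).
Rewrite as dC/dt + C/τ = C_in/τ, τ = V/Q = 52.456 h.
This is linear first-order; C(t) = C_in + (C₀ − C_in) e^(−t/τ).
C(77.3) = 0.0476 + (4.07 − 0.0476)·e^(−77.3/52.456) = 0.0476 + (4.0224)·0.22909 = 0.96911 g/L.

0.969 g/L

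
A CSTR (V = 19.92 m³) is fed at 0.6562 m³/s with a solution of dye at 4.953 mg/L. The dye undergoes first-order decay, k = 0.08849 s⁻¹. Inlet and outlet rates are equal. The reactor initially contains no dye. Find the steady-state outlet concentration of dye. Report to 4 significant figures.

1.344 mg/L

Accumulation = in − out − consumed: V dC/dt = Q C_in − Q C − k V C.
At steady state: 0 = Q C_in − (Q + kV) C_ss, so C_ss = Q C_in/(Q + kV).
C_ss = 0.6562·4.953/(0.6562 + 0.08849·19.92) = 3.25016/2.41892 = 1.34364 mg/L.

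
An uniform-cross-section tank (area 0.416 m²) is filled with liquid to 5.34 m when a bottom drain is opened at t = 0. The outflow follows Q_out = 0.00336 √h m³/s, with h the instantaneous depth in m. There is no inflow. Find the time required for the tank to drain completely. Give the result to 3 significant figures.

572 s

Mass balance (ρ constant): A dh/dt = −0.00336 √h.
This is separable: 2 d(√h)/dt = −0.00336/A, so √h = √h₀ − (0.00336/(2A)) t.
Set h = 0: 2√h₀ = (0.00336/A) t_empty ⇒ t_empty = 2A√h₀/0.00336.
t_empty = 2·0.416·√5.34/0.00336 = 0.83200·2.3108/0.00336 = 572.21 s.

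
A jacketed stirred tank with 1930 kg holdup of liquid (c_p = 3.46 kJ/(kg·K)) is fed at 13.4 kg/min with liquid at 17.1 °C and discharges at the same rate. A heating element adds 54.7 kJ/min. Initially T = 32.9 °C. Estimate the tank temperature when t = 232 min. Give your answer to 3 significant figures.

M c_p dT/dt = ṁ c_p (T_in − T) + Q̇.
τ = M/ṁ = 144.03 min; T_ss = T_in + Q̇/(ṁ c_p) = 17.1 + 54.7/(13.4·3.46) = 18.280 °C.
T approaches T_ss exponentially: T(t) = T_ss + (T₀ − T_ss) e^(−t/τ).
T(232) = 18.280 + (14.620)·e^(−232/144.03) = 18.280 + (14.620)·0.19973 = 21.200 °C.

21.2 °C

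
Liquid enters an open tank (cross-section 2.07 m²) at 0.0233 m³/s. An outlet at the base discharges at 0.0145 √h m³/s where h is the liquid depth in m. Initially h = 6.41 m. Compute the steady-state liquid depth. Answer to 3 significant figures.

2.58 m

Accumulation of liquid (constant cross-section A): A dh/dt = Q_in − 0.0145 √h. At steady state dh/dt = 0:
Q_in = 0.0145 √h_ss ⇒ √h_ss = 0.0233/0.0145 = 1.6069.
h_ss = 1.6069² = 2.5821 m. (Since h₀ = 6.41 m > h_ss, the level will fall toward this value.)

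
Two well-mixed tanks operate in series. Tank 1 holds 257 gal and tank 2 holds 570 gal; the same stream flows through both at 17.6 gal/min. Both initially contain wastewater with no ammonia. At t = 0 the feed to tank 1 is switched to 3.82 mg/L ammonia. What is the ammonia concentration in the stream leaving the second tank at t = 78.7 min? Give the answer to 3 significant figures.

Time constants: τᵢ = Vᵢ/Q for each well-mixed tank.
τ₁ = 257/17.6 = 14.602 min; τ₂ = 570/17.6 = 32.386 min.
Tank 1: C₁ = C_in(1 − e^(−t/τ₁)). Tank 2 (τ₁ ≠ τ₂): C₂ = C_in[1 − (τ₁ e^(−t/τ₁) − τ₂ e^(−t/τ₂))/(τ₁ − τ₂)].
At t = 78.7: e^(−t/τ₁) = 0.0045639, e^(−t/τ₂) = 0.088034.
C₂ = 3.82·[1 − (14.602·0.0045639 − 32.386·0.088034)/(-17.784)] = 3.82·0.84343 = 3.2219 mg/L.

3.22 mg/L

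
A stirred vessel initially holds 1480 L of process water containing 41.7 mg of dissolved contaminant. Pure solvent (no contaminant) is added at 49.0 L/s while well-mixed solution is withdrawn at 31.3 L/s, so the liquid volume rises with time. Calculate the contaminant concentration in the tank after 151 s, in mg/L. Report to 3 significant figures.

0.00162 mg/L

Let m(t) be the amount of contaminant. Volume: V(t) = V₀ + (Q_in − Q_out) t = 1480 + 17.700 t; V(151) = 4152.7 L.
Species balance (pure solvent in): dm/dt = −Q_out · m/V(t).
dm/m = −Q_out dt/(V₀ + 17.700 t); integrating gives ln(m/m₀) = −(Q_out/(Q_in−Q_out)) ln(V/V₀).
m = m₀ (V₀/V)^(Q_out/(Q_in−Q_out)) = 41.7 × (1480/4152.7)^(1.7684) = 6.7265 mg.
C = m/V = 6.7265/4152.7 = 0.0016198 mg/L.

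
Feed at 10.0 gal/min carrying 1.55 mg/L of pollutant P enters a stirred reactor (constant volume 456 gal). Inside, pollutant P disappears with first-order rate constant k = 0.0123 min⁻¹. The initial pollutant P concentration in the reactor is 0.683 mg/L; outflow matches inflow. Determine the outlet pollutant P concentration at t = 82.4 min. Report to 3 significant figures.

V dC/dt = Q(C_in − C) − k V C.
This is linear with rate a = Q/V + k = 0.034230 min⁻¹.
C_ss = Q C_in/(Q + kV) = 0.99303 mg/L; C(t) = C_ss + (C₀ − C_ss) e^(−a t).
C(82.4) = 0.99303 + (-0.31003)·e^(−0.034230·82.4) = 0.99303 + (-0.31003)·0.059574 = 0.97456 mg/L.

0.975 mg/L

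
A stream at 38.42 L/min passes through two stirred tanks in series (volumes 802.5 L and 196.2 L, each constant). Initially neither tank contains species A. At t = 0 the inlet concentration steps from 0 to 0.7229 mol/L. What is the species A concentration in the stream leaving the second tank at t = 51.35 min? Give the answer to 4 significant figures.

0.6410 mol/L

Time constants: τᵢ = Vᵢ/Q for each well-mixed tank.
τ₁ = 802.5/38.42 = 20.8876 min; τ₂ = 196.2/38.42 = 5.10672 min.
Tank 1: C₁ = C_in(1 − e^(−t/τ₁)). Tank 2 (τ₁ ≠ τ₂): C₂ = C_in[1 − (τ₁ e^(−t/τ₁) − τ₂ e^(−t/τ₂))/(τ₁ − τ₂)].
At t = 51.35: e^(−t/τ₁) = 0.0855716, e^(−t/τ₂) = 4.29537e-05.
C₂ = 0.7229·[1 − (20.8876·0.0855716 − 5.10672·4.29537e-05)/(15.7808)] = 0.7229·0.886751 = 0.641032 mol/L.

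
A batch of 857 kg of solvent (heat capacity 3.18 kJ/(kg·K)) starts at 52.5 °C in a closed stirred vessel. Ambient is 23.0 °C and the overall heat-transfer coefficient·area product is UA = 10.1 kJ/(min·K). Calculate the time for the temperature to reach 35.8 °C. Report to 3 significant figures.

Lumped-capacitance energy balance: M c_p dT/dt = UA(T_amb − T).
τ = M c_p/UA = 269.83 min; T_ss = T_amb = 23.000 °C.
T(t) = T_ss + (T₀ − T_ss)e^(−t/τ); set T = 35.8:
t = −τ ln[(T − T_ss)/(T₀ − T_ss)] = −269.83 · ln(0.43390) = 225.29 min.

225 min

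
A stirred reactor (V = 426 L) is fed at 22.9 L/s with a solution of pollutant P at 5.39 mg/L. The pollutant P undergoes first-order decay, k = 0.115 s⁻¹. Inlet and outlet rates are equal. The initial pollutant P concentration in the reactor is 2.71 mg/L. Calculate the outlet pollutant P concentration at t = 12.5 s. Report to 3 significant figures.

Species balance: V dC/dt = Q C_in − Q C − k V C.
dC/dt = (Q/V) C_in − (Q/V + k) C; effective rate a = Q/V + k = 0.053756 + 0.115 = 0.16876 s⁻¹.
C_ss = Q C_in/(Q + kV) = 1.7169 mg/L; C(t) = C_ss + (C₀ − C_ss) e^(−a t).
C(12.5) = 1.7169 + (0.99306)·e^(−0.16876·12.5) = 1.7169 + (0.99306)·0.12130 = 1.8374 mg/L.

1.84 mg/L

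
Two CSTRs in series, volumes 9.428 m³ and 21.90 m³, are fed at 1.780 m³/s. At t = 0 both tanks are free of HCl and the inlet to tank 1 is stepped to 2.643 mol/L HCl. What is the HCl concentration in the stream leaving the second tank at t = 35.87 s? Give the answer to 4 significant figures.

2.394 mol/L

Species balance on tank i: dCᵢ/dt = (Cᵢ₋₁ − Cᵢ)/τᵢ with τᵢ = Vᵢ/Q.
τ₁ = 9.428/1.780 = 5.29663 s; τ₂ = 21.90/1.780 = 12.3034 s.
Solving the cascade with C₁(0)=C₂(0)=0 gives C₂(t) = C_in[1 − (τ₁ e^(−t/τ₁) − τ₂ e^(−t/τ₂))/(τ₁ − τ₂)].
At t = 35.87: e^(−t/τ₁) = 0.00114514, e^(−t/τ₂) = 0.0541790.
C₂ = 2.643·[1 − (5.29663·0.00114514 − 12.3034·0.0541790)/(-7.00674)] = 2.643·0.905731 = 2.39385 mol/L.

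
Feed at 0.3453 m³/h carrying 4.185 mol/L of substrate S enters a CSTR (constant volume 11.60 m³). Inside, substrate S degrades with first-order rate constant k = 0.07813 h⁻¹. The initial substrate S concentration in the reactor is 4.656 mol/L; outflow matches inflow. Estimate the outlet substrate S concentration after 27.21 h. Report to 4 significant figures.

1.340 mol/L

Species balance: V dC/dt = Q C_in − Q C − k V C.
This is linear with rate a = Q/V + k = 0.107897 h⁻¹.
C_ss = Q C_in/(Q + kV) = 1.15458 mol/L; C(t) = C_ss + (C₀ − C_ss) e^(−a t).
C(27.21) = 1.15458 + (3.50142)·e^(−0.107897·27.21) = 1.15458 + (3.50142)·0.0530838 = 1.34045 mol/L.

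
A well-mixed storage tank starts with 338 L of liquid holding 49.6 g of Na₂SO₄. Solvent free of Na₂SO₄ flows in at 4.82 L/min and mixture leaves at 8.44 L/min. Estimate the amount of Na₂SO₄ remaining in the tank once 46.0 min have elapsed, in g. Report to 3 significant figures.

Total volume: dV/dt = Q_in − Q_out = -3.6200 L/min, so V(t) = 338 − 3.6200 t and V(46.0) = 171.48 L.
Species balance (pure solvent in): dm/dt = −Q_out · m/V(t).
Separate: dm/m = −Q_out dt/V(t) ⇒ ln(m/m₀) = −(Q_out/(Q_in−Q_out)) ln(V/V₀).
m = m₀ (V₀/V)^(Q_out/(Q_in−Q_out)) = 49.6 × (338/171.48)^(-2.3315) = 10.195 g.

10.2 g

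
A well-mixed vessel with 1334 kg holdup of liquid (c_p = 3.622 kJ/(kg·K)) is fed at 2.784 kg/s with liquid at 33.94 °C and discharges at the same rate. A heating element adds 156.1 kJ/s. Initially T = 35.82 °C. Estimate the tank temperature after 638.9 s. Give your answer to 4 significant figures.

45.84 °C

First-law balance (no shaft work): M c_p dT/dt = ṁ c_p (T_in − T) + 156.1.
τ = M/ṁ = 479.167 s; T_ss = T_in + Q̇/(ṁ c_p) = 33.94 + 156.1/(2.784·3.622) = 49.4205 °C.
This is linear first-order; T(t) = T_ss + (T₀ − T_ss) e^(−t/τ).
T(638.9) = 49.4205 + (-13.6005)·e^(−638.9/479.167) = 49.4205 + (-13.6005)·0.263591 = 45.8355 °C.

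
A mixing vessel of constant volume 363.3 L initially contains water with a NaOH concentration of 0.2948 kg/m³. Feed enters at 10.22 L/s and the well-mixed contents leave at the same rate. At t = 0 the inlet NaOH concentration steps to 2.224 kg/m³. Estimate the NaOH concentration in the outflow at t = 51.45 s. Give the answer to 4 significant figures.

Accumulation = in − out for the solute gives V dC/dt = Q(C_in − C).
Time constant τ = V/Q = 363.3/10.22 = 35.5479 s.
This is linear first-order; C(t) = C_in + (C₀ − C_in) e^(−t/τ).
C(51.45) = 2.224 + (0.2948 − 2.224)·e^(−51.45/35.5479) = 2.224 + (-1.92920)·0.235195 = 1.77026 kg/m³.

1.770 kg/m³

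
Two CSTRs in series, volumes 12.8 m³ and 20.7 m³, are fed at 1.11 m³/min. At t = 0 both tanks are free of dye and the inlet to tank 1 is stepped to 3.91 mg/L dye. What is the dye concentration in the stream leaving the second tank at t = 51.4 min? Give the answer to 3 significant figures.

3.33 mg/L

Time constants: τᵢ = Vᵢ/Q for each well-mixed tank.
τ₁ = 12.8/1.11 = 11.532 min; τ₂ = 20.7/1.11 = 18.649 min.
Tank 1: C₁ = C_in(1 − e^(−t/τ₁)). Tank 2 (τ₁ ≠ τ₂): C₂ = C_in[1 − (τ₁ e^(−t/τ₁) − τ₂ e^(−t/τ₂))/(τ₁ − τ₂)].
At t = 51.4: e^(−t/τ₁) = 0.011593, e^(−t/τ₂) = 0.063531.
C₂ = 3.91·[1 − (11.532·0.011593 − 18.649·0.063531)/(-7.1171)] = 3.91·0.85232 = 3.3326 mg/L.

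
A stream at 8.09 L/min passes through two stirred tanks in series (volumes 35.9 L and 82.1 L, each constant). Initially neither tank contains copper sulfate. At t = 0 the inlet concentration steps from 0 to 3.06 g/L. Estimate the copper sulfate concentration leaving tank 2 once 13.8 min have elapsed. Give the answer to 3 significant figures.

1.77 g/L

Each tank obeys Vᵢ dCᵢ/dt = Q(Cᵢ₋₁ − Cᵢ), so τᵢ = Vᵢ/Q.
τ₁ = 35.9/8.09 = 4.4376 min; τ₂ = 82.1/8.09 = 10.148 min.
Tank 1: C₁ = C_in(1 − e^(−t/τ₁)). Tank 2 (τ₁ ≠ τ₂): C₂ = C_in[1 − (τ₁ e^(−t/τ₁) − τ₂ e^(−t/τ₂))/(τ₁ − τ₂)].
At t = 13.8: e^(−t/τ₁) = 0.044610, e^(−t/τ₂) = 0.25670.
C₂ = 3.06·[1 − (4.4376·0.044610 − 10.148·0.25670)/(-5.7108)] = 3.06·0.57849 = 1.7702 g/L.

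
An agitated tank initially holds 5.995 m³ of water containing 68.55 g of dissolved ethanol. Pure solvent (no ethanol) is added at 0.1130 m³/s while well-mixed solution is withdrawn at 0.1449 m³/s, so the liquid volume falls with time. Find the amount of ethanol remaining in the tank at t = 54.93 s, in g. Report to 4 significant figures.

Total volume: dV/dt = Q_in − Q_out = -0.0319000 m³/s, so V(t) = 5.995 − 0.0319000 t and V(54.93) = 4.24273 m³.
No ethanol enters, so dm/dt = −Q_out · (m/V).
dm/m = −Q_out dt/(V₀ − 0.0319000 t); integrating gives ln(m/m₀) = −(Q_out/(Q_in−Q_out)) ln(V/V₀).
m = m₀ (V₀/V)^(Q_out/(Q_in−Q_out)) = 68.55 × (5.995/4.24273)^(-4.54232) = 14.2563 g.

14.26 g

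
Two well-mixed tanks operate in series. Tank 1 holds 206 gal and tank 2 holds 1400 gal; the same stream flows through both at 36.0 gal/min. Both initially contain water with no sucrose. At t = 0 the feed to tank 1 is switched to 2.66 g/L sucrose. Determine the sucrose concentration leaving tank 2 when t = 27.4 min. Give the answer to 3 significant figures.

Each tank obeys Vᵢ dCᵢ/dt = Q(Cᵢ₋₁ − Cᵢ), so τᵢ = Vᵢ/Q.
τ₁ = 206/36.0 = 5.7222 min; τ₂ = 1400/36.0 = 38.889 min.
Solving the cascade with C₁(0)=C₂(0)=0 gives C₂(t) = C_in[1 − (τ₁ e^(−t/τ₁) − τ₂ e^(−t/τ₂))/(τ₁ − τ₂)].
At t = 27.4: e^(−t/τ₁) = 0.0083262, e^(−t/τ₂) = 0.49432.
C₂ = 2.66·[1 − (5.7222·0.0083262 − 38.889·0.49432)/(-33.167)] = 2.66·0.42183 = 1.1221 g/L.

1.12 g/L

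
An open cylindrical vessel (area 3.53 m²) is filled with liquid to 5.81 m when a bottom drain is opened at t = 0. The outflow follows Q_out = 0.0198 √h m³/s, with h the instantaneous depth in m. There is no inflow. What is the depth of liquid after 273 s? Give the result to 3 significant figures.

2.71 m

Unsteady balance on liquid volume: A dh/dt = −0.0198 √h.
Separate and integrate: 2(√h − √h₀) = −(0.0198/A) t.
√h = √5.81 − 0.0198·273/(2·3.53) = 2.4104 − 0.76564 = 1.6448.
h = 1.6448² = 2.7052 m.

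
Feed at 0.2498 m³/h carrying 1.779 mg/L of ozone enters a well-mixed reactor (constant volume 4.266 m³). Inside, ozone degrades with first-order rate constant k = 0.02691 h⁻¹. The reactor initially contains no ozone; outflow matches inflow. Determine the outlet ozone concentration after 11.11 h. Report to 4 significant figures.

Species balance: V dC/dt = Q C_in − Q C − k V C.
This is linear with rate a = Q/V + k = 0.0854660 h⁻¹.
C_ss = Q C_in/(Q + kV) = 1.21886 mg/L; C(t) = C_ss + (C₀ − C_ss) e^(−a t).
C(11.11) = 1.21886 + (-1.21886)·e^(−0.0854660·11.11) = 1.21886 + (-1.21886)·0.386924 = 0.747254 mg/L.

0.7473 mg/L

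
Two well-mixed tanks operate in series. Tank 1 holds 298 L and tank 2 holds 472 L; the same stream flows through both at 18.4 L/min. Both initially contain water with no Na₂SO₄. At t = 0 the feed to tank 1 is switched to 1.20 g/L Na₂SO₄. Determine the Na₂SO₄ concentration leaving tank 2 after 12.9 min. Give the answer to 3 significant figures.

Time constants: τᵢ = Vᵢ/Q for each well-mixed tank.
τ₁ = 298/18.4 = 16.196 min; τ₂ = 472/18.4 = 25.652 min.
Solving the cascade with C₁(0)=C₂(0)=0 gives C₂(t) = C_in[1 − (τ₁ e^(−t/τ₁) − τ₂ e^(−t/τ₂))/(τ₁ − τ₂)].
At t = 12.9: e^(−t/τ₁) = 0.45090, e^(−t/τ₂) = 0.60479.
C₂ = 1.20·[1 − (16.196·0.45090 − 25.652·0.60479)/(-9.4565)] = 1.20·0.13166 = 0.15800 g/L.

0.158 g/L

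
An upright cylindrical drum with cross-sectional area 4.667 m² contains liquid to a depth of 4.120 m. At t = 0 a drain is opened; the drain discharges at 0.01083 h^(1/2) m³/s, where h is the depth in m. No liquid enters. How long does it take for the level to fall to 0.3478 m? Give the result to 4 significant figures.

1241 s

With no inflow, A dh/dt = −0.01083 √h.
This is separable: 2 d(√h)/dt = −0.01083/A, so √h = √h₀ − (0.01083/(2A)) t.
t = 2A(√h₀ − √h)/0.01083 = 2·4.667·(√4.120 − √0.3478)/0.01083
  = 9.33400 × (2.02978 − 0.589746) / 0.01083 = 1241.11 s.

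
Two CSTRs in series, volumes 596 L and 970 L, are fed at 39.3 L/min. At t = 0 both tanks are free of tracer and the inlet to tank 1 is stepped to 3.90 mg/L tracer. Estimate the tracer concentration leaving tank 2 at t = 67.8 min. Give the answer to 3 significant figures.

3.32 mg/L

Species balance on tank i: dCᵢ/dt = (Cᵢ₋₁ − Cᵢ)/τᵢ with τᵢ = Vᵢ/Q.
τ₁ = 596/39.3 = 15.165 min; τ₂ = 970/39.3 = 24.682 min.
Tank 1: C₁ = C_in(1 − e^(−t/τ₁)). Tank 2 (τ₁ ≠ τ₂): C₂ = C_in[1 − (τ₁ e^(−t/τ₁) − τ₂ e^(−t/τ₂))/(τ₁ − τ₂)].
At t = 67.8: e^(−t/τ₁) = 0.011439, e^(−t/τ₂) = 0.064123.
C₂ = 3.90·[1 − (15.165·0.011439 − 24.682·0.064123)/(-9.5165)] = 3.90·0.85192 = 3.3225 mg/L.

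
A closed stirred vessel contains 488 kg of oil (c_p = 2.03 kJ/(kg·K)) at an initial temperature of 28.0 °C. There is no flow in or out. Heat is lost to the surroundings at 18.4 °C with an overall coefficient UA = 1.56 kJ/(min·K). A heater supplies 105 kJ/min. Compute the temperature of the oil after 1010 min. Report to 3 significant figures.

73.9 °C

Unsteady energy balance on the tank contents: M c_p dT/dt = −UA(T − T_amb) + Q̇.
dT/dt = (T_ss − T)/τ with T_ss = T_amb + Q̇/UA = 18.4 + 105/1.56 = 85.708 °C, τ = M c_p/UA = 488·2.03/1.56 = 635.03 min.
Integrating: T(t) = T_ss + (T₀ − T_ss) e^(−t/τ).
T(1010) = 85.708 + (-57.708)·0.20383 = 73.945 °C.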